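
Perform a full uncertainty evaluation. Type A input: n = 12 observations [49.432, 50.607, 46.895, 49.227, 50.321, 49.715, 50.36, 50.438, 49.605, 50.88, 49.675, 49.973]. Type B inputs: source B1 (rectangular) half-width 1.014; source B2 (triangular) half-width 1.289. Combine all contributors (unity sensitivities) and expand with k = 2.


mean = (49.432 + 50.607 + 46.895 + 49.227 + 50.321 + 49.715 + 50.36 + 50.438 + 49.605 + 50.88 + 49.675 + 49.973) / 12 = 49.76066667
s = sqrt(sum((x - mean)^2)/(n-1)) = 1.035056
u_A = s / sqrt(n) = 1.035056 / sqrt(12) = 0.29879493
u_B1 = 1.014 / sqrt(3) = 0.58543317
u_B2 = 1.289 / sqrt(6) = 0.52623205
uc = sqrt(0.29879493^2 + 0.58543317^2 + 0.52623205^2) = 0.84198015
U = k * uc = 2 * 0.84198015
U = 1.6840

1.6840


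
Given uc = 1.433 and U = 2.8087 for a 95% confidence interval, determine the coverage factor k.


k = U / uc
k = 2.8087 / 1.433
k = 1.96

1.96


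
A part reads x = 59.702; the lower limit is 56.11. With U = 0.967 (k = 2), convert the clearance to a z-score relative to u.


u = U / k = 0.967 / 2 = 0.4835
margin = |LSL - x| = |56.11 - 59.702| = 3.592
z = margin / u = 3.592 / 0.4835
z = 7.4292

7.4292


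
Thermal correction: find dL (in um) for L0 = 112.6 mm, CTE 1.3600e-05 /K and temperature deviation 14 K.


dL = L * alpha * dT
= 112.6 * 1.3600e-05 * 14
= 0.0214390 mm
dL_um = 0.0214390 * 1000 = 21.4390 um

21.4390


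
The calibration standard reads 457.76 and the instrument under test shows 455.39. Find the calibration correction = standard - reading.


Correction = standard - reading
= 457.76 - 455.39
= 2.3700

2.3700


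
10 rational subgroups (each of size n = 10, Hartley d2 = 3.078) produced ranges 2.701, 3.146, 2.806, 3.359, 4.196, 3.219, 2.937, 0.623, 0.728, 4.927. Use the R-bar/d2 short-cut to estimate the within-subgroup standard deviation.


R_bar = (2.701 + 3.146 + 2.806 + 3.359 + 4.196 + 3.219 + 2.937 + 0.623 + 0.728 + 4.927) / 10
R_bar = 28.642 / 10 = 2.8642
sigma_hat = R_bar / d2 = 2.8642 / 3.078 = 0.9305

0.9305


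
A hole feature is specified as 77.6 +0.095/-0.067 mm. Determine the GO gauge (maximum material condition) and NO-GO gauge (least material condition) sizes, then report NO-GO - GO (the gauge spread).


GO = nominal - lower_tol (smallest hole = maximum material condition)
GO = 77.6 - 0.067 = 77.533
NO-GO = nominal + upper_tol (largest hole = least material condition)
NO-GO = 77.6 + 0.095 = 77.695
spread = NO-GO - GO = 77.695 - 77.533 = 0.1620

0.1620


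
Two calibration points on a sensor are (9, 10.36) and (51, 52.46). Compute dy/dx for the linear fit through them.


slope = (y2 - y1) / (x2 - x1)
= (52.46 - 10.36) / (51 - 9)
= 42.1000 / 42
= 1.0024

1.0024


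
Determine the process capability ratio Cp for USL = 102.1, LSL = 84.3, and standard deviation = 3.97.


Cp = (USL - LSL) / (6 * sigma)
= (102.1 - 84.3) / (6 * 3.97)
= 17.8000 / 23.8200
= 0.7473

0.7473


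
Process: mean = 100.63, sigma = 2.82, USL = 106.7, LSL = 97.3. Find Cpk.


Cpu = (USL - mean) / (3*sigma) = (106.7 - 100.63) / (3*2.82) = 0.7175
Cpl = (mean - LSL) / (3*sigma) = (100.63 - 97.3) / (3*2.82) = 0.3936
Cpk = min(Cpu, Cpl) = 0.3936

0.3936


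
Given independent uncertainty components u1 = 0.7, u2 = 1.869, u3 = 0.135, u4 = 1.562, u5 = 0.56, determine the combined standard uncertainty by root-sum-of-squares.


uc = sqrt(0.7^2 + 1.869^2 + 0.135^2 + 1.562^2 + 0.56^2)
uc = sqrt(6.75483)
uc = 2.5990

2.5990


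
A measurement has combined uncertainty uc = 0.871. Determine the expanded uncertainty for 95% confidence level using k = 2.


U = k * uc
U = 2 * 0.871
U = 1.7420

1.7420


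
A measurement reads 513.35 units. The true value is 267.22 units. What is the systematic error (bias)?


Systematic error = measured - true
= 513.35 - 267.22
= 246.1300

246.1300


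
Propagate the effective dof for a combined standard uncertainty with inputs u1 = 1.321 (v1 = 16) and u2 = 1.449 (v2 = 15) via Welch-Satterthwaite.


uc = sqrt(u1^2 + u2^2) = sqrt(1.321^2 + 1.449^2) = 1.9607759
v_eff = uc^4 / (u1^4/v1 + u2^4/v2)
= 1.9607759^4 / (1.321^4/16 + 1.449^4/15)
= 14.781273 / 0.4842113
v_eff = 30.5265

30.5265


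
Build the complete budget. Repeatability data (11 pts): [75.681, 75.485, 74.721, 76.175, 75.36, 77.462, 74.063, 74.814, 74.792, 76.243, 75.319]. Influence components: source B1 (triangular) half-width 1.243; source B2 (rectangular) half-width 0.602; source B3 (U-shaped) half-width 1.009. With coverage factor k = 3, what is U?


mean = (75.681 + 75.485 + 74.721 + 76.175 + 75.36 + 77.462 + 74.063 + 74.814 + 74.792 + 76.243 + 75.319) / 11 = 75.465
s = sqrt(sum((x - mean)^2)/(n-1)) = 0.9258866
u_A = s / sqrt(n) = 0.9258866 / sqrt(11) = 0.27916531
u_B1 = 1.243 / sqrt(6) = 0.50745263
u_B2 = 0.602 / sqrt(3) = 0.34756486
u_B3 = 1.009 / sqrt(2) = 0.71347074
uc = sqrt(0.27916531^2 + 0.50745263^2 + 0.34756486^2 + 0.71347074^2) = 0.98248831
U = k * uc = 3 * 0.98248831
U = 2.9475

2.9475


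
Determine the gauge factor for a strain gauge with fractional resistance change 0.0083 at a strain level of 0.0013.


GF = (dR/R) / epsilon
= 0.0083 / 0.0013
= 6.3846

6.3846


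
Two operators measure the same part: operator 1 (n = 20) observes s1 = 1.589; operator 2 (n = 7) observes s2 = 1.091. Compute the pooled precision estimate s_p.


s_p = sqrt(((n1-1)*s1^2 + (n2-1)*s2^2) / (n1+n2-2))
numerator = (20-1)*1.589^2 + (7-1)*1.091^2 = 47.973499 + 7.141686 = 55.115185
denominator = 20 + 7 - 2 = 25
s_p^2 = 55.115185 / 25 = 2.2046074
s_p = sqrt(2.2046074) = 1.4848

1.4848


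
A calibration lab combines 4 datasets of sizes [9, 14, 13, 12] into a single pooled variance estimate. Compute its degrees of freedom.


nu = sum_i (n_i - 1)
nu = ((9 - 1) + (14 - 1) + (13 - 1) + (12 - 1))
nu = 8 + 13 + 12 + 11
nu = 44

44


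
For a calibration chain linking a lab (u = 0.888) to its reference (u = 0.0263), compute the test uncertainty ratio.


TUR = u_lab / u_ref
= 0.888 / 0.0263
= 33.7643

33.7643


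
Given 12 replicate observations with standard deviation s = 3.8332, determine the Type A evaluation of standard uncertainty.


u_A = s / sqrt(n)
u_A = 3.8332 / sqrt(12)
u_A = 3.8332 / 3.4641016
u_A = 1.1065

1.1065


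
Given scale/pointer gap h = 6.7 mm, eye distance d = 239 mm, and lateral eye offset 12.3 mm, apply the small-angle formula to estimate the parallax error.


error = h * offset / d
= 6.7 * 12.3 / 239
= 0.3448

0.3448


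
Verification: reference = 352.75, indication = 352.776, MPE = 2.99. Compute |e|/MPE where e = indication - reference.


e = indication - reference = 352.776 - 352.75 = 0.0260
|e| = 0.0260
ratio = |e| / MPE = 0.0260 / 2.99
ratio = 0.0087

0.0087


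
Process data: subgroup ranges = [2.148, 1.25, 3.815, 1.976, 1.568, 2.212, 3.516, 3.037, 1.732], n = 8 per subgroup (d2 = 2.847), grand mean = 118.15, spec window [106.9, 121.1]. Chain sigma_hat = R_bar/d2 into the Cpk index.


R_bar = (2.148 + 1.25 + 3.815 + 1.976 + 1.568 + 2.212 + 3.516 + 3.037 + 1.732) / 9 = 2.3615556
sigma = R_bar / d2 = 2.3615556 / 2.847 = 0.82948915
Cp = (USL - LSL)/(6*sigma) = (121.1 - 106.9)/(6*0.82948915) = 2.8532
Cpu = (121.1 - 118.15)/(3*0.82948915) = 1.1855
Cpl = (118.15 - 106.9)/(3*0.82948915) = 4.5209
Cpk = min(Cpu, Cpl) = 1.1855

1.1855


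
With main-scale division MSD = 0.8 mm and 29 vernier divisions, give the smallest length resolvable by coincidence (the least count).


LC = MSD / n_div
= 0.8 / 29
= 0.0276

0.0276


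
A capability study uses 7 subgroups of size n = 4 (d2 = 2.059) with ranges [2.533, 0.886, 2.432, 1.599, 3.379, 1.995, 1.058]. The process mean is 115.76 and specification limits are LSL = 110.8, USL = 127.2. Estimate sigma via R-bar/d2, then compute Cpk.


R_bar = (2.533 + 0.886 + 2.432 + 1.599 + 3.379 + 1.995 + 1.058) / 7 = 1.9831429
sigma = R_bar / d2 = 1.9831429 / 2.059 = 0.96315828
Cp = (USL - LSL)/(6*sigma) = (127.2 - 110.8)/(6*0.96315828) = 2.8379
Cpu = (127.2 - 115.76)/(3*0.96315828) = 3.9592
Cpl = (115.76 - 110.8)/(3*0.96315828) = 1.7166
Cpk = min(Cpu, Cpl) = 1.7166

1.7166


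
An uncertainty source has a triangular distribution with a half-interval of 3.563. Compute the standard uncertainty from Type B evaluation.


u_B = half_width / sqrt(6)
u_B = 3.563 / 2.4494897
u_B = 1.4546

1.4546


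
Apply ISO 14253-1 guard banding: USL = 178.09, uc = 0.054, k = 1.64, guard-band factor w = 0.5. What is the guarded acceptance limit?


U = k * uc = 1.64 * 0.054 = 0.08856
guard band g = w * U = 0.5 * 0.08856 = 0.04428
AL = USL - g = 178.09 - 0.04428
AL = 178.0457

178.0457


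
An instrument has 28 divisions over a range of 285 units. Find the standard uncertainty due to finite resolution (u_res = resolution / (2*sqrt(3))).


resolution = range / divisions
resolution = 285 / 28 = 10.178571
u_res = resolution / (2*sqrt(3))
u_res = 10.178571 / 3.4641016
u_res = 2.9383

2.9383


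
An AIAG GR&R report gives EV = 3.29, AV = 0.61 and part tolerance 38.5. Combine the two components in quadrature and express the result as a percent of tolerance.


GRR = sqrt(EV^2 + AV^2) = sqrt(3.29^2 + 0.61^2) = 3.3460723
%GRR = GRR / tol * 100 = 3.3460723 / 38.5 * 100
%GRR = 8.6911

8.6911


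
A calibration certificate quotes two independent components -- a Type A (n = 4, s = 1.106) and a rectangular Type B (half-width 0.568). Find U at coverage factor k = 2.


u_A = s / sqrt(n) = 1.106 / sqrt(4) = 0.553
u_B = half_width / sqrt(3) = 0.568 / sqrt(3) = 0.32793495
uc = sqrt(u_A^2 + u_B^2) = sqrt(0.553^2 + 0.32793495^2) = 0.64292327
U = k * uc = 2 * 0.64292327
U = 1.2858

1.2858


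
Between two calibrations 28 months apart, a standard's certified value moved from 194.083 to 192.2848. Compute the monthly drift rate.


rate = (v2 - v1) / months
= (192.2848 - 194.083) / 28
= -1.7982 / 28
= -0.0642

-0.0642


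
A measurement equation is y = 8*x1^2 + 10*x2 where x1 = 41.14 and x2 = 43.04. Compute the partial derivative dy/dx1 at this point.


y = 8*x1^2 + 10*x2
dy/dx1 = 2*8*x1
Evaluate at x1 = 41.14: c1 = 16 * 41.14
c1 = 658.2400

658.2400


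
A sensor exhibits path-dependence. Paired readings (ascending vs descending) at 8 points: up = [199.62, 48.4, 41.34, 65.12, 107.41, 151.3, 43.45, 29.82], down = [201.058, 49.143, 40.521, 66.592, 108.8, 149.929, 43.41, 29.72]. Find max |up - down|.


|199.62 - 201.058| = 1.4380
|48.4 - 49.143| = 0.7430
|41.34 - 40.521| = 0.8190
|65.12 - 66.592| = 1.4720
|107.41 - 108.8| = 1.3900
|151.3 - 149.929| = 1.3710
|43.45 - 43.41| = 0.0400
|29.82 - 29.72| = 0.1000
hysteresis = max(diffs) = 1.4720

1.4720


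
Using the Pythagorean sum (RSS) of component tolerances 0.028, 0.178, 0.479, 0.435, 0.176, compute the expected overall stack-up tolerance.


RSS = sqrt(0.028^2 + 0.178^2 + 0.479^2 + 0.435^2 + 0.176^2)
= sqrt(0.48211)
= 0.6943

0.6943


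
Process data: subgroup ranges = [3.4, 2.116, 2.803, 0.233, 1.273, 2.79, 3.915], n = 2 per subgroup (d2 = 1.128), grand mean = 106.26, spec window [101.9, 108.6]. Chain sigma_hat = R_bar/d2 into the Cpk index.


R_bar = (3.4 + 2.116 + 2.803 + 0.233 + 1.273 + 2.79 + 3.915) / 7 = 2.3614286
sigma = R_bar / d2 = 2.3614286 / 1.128 = 2.0934651
Cp = (USL - LSL)/(6*sigma) = (108.6 - 101.9)/(6*2.0934651) = 0.5334
Cpu = (108.6 - 106.26)/(3*2.0934651) = 0.3726
Cpl = (106.26 - 101.9)/(3*2.0934651) = 0.6942
Cpk = min(Cpu, Cpl) = 0.3726

0.3726


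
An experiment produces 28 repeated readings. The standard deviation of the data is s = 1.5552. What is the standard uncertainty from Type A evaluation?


u_A = s / sqrt(n)
u_A = 1.5552 / sqrt(28)
u_A = 1.5552 / 5.2915026
u_A = 0.2939

0.2939


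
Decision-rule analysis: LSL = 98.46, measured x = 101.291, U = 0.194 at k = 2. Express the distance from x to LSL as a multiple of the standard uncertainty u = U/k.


u = U / k = 0.194 / 2 = 0.097
margin = |LSL - x| = |98.46 - 101.291| = 2.831
z = margin / u = 2.831 / 0.097
z = 29.1856

29.1856


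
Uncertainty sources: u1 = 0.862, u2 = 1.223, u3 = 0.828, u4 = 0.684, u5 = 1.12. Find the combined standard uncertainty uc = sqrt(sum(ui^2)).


uc = sqrt(0.862^2 + 1.223^2 + 0.828^2 + 0.684^2 + 1.12^2)
uc = sqrt(4.646613)
uc = 2.1556

2.1556


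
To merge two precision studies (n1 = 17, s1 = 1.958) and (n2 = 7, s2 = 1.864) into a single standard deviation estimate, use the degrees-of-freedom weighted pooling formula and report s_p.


s_p = sqrt(((n1-1)*s1^2 + (n2-1)*s2^2) / (n1+n2-2))
numerator = (17-1)*1.958^2 + (7-1)*1.864^2 = 61.340224 + 20.846976 = 82.1872
denominator = 17 + 7 - 2 = 22
s_p^2 = 82.1872 / 22 = 3.7357818
s_p = sqrt(3.7357818) = 1.9328

1.9328


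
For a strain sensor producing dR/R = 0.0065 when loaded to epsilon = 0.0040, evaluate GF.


GF = (dR/R) / epsilon
= 0.0065 / 0.0040
= 1.6250

1.6250


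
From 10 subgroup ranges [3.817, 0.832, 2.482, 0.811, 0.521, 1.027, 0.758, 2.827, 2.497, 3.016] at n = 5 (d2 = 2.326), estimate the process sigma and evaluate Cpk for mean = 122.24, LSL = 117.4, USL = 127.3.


R_bar = (3.817 + 0.832 + 2.482 + 0.811 + 0.521 + 1.027 + 0.758 + 2.827 + 2.497 + 3.016) / 10 = 1.8588
sigma = R_bar / d2 = 1.8588 / 2.326 = 0.79914015
Cp = (USL - LSL)/(6*sigma) = (127.3 - 117.4)/(6*0.79914015) = 2.0647
Cpu = (127.3 - 122.24)/(3*0.79914015) = 2.1106
Cpl = (122.24 - 117.4)/(3*0.79914015) = 2.0188
Cpk = min(Cpu, Cpl) = 2.0188

2.0188


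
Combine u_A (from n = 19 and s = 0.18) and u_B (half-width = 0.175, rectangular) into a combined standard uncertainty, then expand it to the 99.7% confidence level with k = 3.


u_A = s / sqrt(n) = 0.18 / sqrt(19) = 0.041294832
u_B = half_width / sqrt(3) = 0.175 / sqrt(3) = 0.1010363
uc = sqrt(u_A^2 + u_B^2) = sqrt(0.041294832^2 + 0.1010363^2) = 0.10914943
U = k * uc = 3 * 0.10914943
U = 0.3274

0.3274


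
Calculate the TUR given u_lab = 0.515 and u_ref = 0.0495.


TUR = u_lab / u_ref
= 0.515 / 0.0495
= 10.4040

10.4040


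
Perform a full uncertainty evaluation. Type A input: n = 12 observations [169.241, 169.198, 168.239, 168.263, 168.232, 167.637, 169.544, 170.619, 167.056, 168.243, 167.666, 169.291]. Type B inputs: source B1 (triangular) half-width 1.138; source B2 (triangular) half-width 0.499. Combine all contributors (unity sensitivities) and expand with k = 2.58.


mean = (169.241 + 169.198 + 168.239 + 168.263 + 168.232 + 167.637 + 169.544 + 170.619 + 167.056 + 168.243 + 167.666 + 169.291) / 12 = 168.6024167
s = sqrt(sum((x - mean)^2)/(n-1)) = 0.99561844
u_A = s / sqrt(n) = 0.99561844 / sqrt(12) = 0.28741029
u_B1 = 1.138 / sqrt(6) = 0.46458655
u_B2 = 0.499 / sqrt(6) = 0.2037159
uc = sqrt(0.28741029^2 + 0.46458655^2 + 0.2037159^2) = 0.58304846
U = k * uc = 2.58 * 0.58304846
U = 1.5043

1.5043


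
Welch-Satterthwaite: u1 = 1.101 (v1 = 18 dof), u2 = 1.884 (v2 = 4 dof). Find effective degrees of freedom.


uc = sqrt(u1^2 + u2^2) = sqrt(1.101^2 + 1.884^2) = 2.1821221
v_eff = uc^4 / (u1^4/v1 + u2^4/v2)
= 2.1821221^4 / (1.101^4/18 + 1.884^4/4)
= 22.673376 / 3.2312945
v_eff = 7.0168

7.0168


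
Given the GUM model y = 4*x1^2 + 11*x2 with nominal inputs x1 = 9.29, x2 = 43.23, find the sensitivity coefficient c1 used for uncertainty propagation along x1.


y = 4*x1^2 + 11*x2
dy/dx1 = 2*4*x1
Evaluate at x1 = 9.29: c1 = 8 * 9.29
c1 = 74.3200

74.3200


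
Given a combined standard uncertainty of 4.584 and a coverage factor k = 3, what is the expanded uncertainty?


U = k * uc
U = 3 * 4.584
U = 13.7520

13.7520


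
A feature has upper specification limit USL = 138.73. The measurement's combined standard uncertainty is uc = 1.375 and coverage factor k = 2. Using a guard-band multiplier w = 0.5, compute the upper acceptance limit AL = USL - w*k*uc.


U = k * uc = 2 * 1.375 = 2.75
guard band g = w * U = 0.5 * 2.75 = 1.375
AL = USL - g = 138.73 - 1.375
AL = 137.3550

137.3550


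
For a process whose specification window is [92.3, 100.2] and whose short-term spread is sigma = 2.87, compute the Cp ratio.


Cp = (USL - LSL) / (6 * sigma)
= (100.2 - 92.3) / (6 * 2.87)
= 7.9000 / 17.2200
= 0.4588

0.4588


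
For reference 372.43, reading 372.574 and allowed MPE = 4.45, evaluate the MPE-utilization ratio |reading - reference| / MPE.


e = indication - reference = 372.574 - 372.43 = 0.1440
|e| = 0.1440
ratio = |e| / MPE = 0.1440 / 4.45
ratio = 0.0324

0.0324


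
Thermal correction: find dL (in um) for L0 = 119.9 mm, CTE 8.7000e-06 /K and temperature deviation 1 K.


dL = L * alpha * dT
= 119.9 * 8.7000e-06 * 1
= 0.0010431 mm
dL_um = 0.0010431 * 1000 = 1.0431 um

1.0431


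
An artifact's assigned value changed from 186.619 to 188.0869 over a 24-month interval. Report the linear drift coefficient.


rate = (v2 - v1) / months
= (188.0869 - 186.619) / 24
= 1.4679 / 24
= 0.0612

0.0612


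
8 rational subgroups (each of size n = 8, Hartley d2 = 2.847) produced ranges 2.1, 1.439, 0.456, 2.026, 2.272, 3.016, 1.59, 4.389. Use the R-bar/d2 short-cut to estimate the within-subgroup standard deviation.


R_bar = (2.1 + 1.439 + 0.456 + 2.026 + 2.272 + 3.016 + 1.59 + 4.389) / 8
R_bar = 17.288 / 8 = 2.161
sigma_hat = R_bar / d2 = 2.161 / 2.847 = 0.7590

0.7590


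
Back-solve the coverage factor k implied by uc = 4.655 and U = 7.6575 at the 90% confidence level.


k = U / uc
k = 7.6575 / 4.655
k = 1.645

1.645


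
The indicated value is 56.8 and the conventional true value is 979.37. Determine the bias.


Systematic error = measured - true
= 56.8 - 979.37
= -922.5700

-922.5700


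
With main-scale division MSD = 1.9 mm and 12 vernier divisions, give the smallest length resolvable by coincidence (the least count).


LC = MSD / n_div
= 1.9 / 12
= 0.1583

0.1583


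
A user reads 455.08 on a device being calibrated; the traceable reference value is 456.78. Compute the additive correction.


Correction = standard - reading
= 456.78 - 455.08
= 1.7000

1.7000


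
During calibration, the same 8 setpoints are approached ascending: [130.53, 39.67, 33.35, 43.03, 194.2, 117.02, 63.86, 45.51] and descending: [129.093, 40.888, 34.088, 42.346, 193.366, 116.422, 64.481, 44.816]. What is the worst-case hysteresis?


|130.53 - 129.093| = 1.4370
|39.67 - 40.888| = 1.2180
|33.35 - 34.088| = 0.7380
|43.03 - 42.346| = 0.6840
|194.2 - 193.366| = 0.8340
|117.02 - 116.422| = 0.5980
|63.86 - 64.481| = 0.6210
|45.51 - 44.816| = 0.6940
hysteresis = max(diffs) = 1.4370

1.4370


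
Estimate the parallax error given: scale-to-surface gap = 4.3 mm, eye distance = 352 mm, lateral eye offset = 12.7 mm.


error = h * offset / d
= 4.3 * 12.7 / 352
= 0.1551

0.1551


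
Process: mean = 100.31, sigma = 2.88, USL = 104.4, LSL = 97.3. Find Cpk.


Cpu = (USL - mean) / (3*sigma) = (104.4 - 100.31) / (3*2.88) = 0.4734
Cpl = (mean - LSL) / (3*sigma) = (100.31 - 97.3) / (3*2.88) = 0.3484
Cpk = min(Cpu, Cpl) = 0.3484

0.3484


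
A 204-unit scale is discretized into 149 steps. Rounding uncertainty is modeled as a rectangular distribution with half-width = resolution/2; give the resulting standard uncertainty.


resolution = range / divisions
resolution = 204 / 149 = 1.3691275
u_res = resolution / (2*sqrt(3))
u_res = 1.3691275 / 3.4641016
u_res = 0.3952

0.3952


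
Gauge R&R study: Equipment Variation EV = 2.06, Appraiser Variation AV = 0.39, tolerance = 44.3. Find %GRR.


GRR = sqrt(EV^2 + AV^2) = sqrt(2.06^2 + 0.39^2) = 2.0965925
%GRR = GRR / tol * 100 = 2.0965925 / 44.3 * 100
%GRR = 4.7327

4.7327


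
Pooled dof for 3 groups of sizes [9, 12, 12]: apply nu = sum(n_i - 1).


nu = sum_i (n_i - 1)
nu = ((9 - 1) + (12 - 1) + (12 - 1))
nu = 8 + 11 + 11
nu = 30

30


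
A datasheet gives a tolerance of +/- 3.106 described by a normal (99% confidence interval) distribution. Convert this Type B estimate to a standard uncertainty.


u_B = half_width / 2.576
u_B = 3.106 / 2.576
u_B = 1.2057

1.2057


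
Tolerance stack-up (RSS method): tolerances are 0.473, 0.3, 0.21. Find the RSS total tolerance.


RSS = sqrt(0.473^2 + 0.3^2 + 0.21^2)
= sqrt(0.357829)
= 0.5982

0.5982


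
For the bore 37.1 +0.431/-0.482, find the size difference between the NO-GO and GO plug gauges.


GO = nominal - lower_tol (smallest hole = maximum material condition)
GO = 37.1 - 0.482 = 36.618
NO-GO = nominal + upper_tol (largest hole = least material condition)
NO-GO = 37.1 + 0.431 = 37.531
spread = NO-GO - GO = 37.531 - 36.618 = 0.9130

0.9130


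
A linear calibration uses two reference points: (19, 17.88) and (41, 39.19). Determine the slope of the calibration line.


slope = (y2 - y1) / (x2 - x1)
= (39.19 - 17.88) / (41 - 19)
= 21.3100 / 22
= 0.9686

0.9686


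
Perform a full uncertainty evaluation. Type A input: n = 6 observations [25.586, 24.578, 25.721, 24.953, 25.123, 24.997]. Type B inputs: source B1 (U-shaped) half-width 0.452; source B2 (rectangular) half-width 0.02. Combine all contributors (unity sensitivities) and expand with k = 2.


mean = (25.586 + 24.578 + 25.721 + 24.953 + 25.123 + 24.997) / 6 = 25.15966667
s = sqrt(sum((x - mean)^2)/(n-1)) = 0.42560717
u_A = s / sqrt(n) = 0.42560717 / sqrt(6) = 0.1737534
u_B1 = 0.452 / sqrt(2) = 0.31961227
u_B2 = 0.02 / sqrt(3) = 0.011547005
uc = sqrt(0.1737534^2 + 0.31961227^2 + 0.011547005^2) = 0.36397195
U = k * uc = 2 * 0.36397195
U = 0.7279

0.7279


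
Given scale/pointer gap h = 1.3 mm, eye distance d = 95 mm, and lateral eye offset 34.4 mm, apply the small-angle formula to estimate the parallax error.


error = h * offset / d
= 1.3 * 34.4 / 95
= 0.4707

0.4707


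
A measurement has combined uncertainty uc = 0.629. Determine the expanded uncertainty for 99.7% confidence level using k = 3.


U = k * uc
U = 3 * 0.629
U = 1.8870

1.8870


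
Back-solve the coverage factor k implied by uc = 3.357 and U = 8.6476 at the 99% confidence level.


k = U / uc
k = 8.6476 / 3.357
k = 2.576

2.576


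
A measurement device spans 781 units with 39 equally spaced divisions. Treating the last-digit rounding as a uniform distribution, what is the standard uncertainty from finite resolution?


resolution = range / divisions
resolution = 781 / 39 = 20.025641
u_res = resolution / (2*sqrt(3))
u_res = 20.025641 / 3.4641016
u_res = 5.7809

5.7809


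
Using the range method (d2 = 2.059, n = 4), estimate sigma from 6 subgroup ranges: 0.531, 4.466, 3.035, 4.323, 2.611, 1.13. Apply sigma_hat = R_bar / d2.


R_bar = (0.531 + 4.466 + 3.035 + 4.323 + 2.611 + 1.13) / 6
R_bar = 16.096 / 6 = 2.6826667
sigma_hat = R_bar / d2 = 2.6826667 / 2.059 = 1.3029

1.3029


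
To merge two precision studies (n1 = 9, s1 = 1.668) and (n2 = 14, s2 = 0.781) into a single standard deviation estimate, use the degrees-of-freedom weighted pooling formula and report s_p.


s_p = sqrt(((n1-1)*s1^2 + (n2-1)*s2^2) / (n1+n2-2))
numerator = (9-1)*1.668^2 + (14-1)*0.781^2 = 22.257792 + 7.929493 = 30.187285
denominator = 9 + 14 - 2 = 21
s_p^2 = 30.187285 / 21 = 1.4374898
s_p = sqrt(1.4374898) = 1.1990

1.1990


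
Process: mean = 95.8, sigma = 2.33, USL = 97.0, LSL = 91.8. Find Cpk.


Cpu = (USL - mean) / (3*sigma) = (97.0 - 95.8) / (3*2.33) = 0.1717
Cpl = (mean - LSL) / (3*sigma) = (95.8 - 91.8) / (3*2.33) = 0.5722
Cpk = min(Cpu, Cpl) = 0.1717

0.1717


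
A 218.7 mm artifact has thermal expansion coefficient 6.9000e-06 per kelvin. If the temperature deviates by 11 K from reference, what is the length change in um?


dL = L * alpha * dT
= 218.7 * 6.9000e-06 * 11
= 0.0165993 mm
dL_um = 0.0165993 * 1000 = 16.5993 um

16.5993


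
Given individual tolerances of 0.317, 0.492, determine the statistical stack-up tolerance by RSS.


RSS = sqrt(0.317^2 + 0.492^2)
= sqrt(0.342553)
= 0.5853

0.5853


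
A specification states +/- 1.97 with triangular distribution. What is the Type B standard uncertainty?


u_B = half_width / sqrt(6)
u_B = 1.97 / 2.4494897
u_B = 0.8042

0.8042


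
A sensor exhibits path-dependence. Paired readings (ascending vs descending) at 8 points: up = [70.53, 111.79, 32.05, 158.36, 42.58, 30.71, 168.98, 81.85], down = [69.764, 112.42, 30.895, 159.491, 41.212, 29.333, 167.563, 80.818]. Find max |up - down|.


|70.53 - 69.764| = 0.7660
|111.79 - 112.42| = 0.6300
|32.05 - 30.895| = 1.1550
|158.36 - 159.491| = 1.1310
|42.58 - 41.212| = 1.3680
|30.71 - 29.333| = 1.3770
|168.98 - 167.563| = 1.4170
|81.85 - 80.818| = 1.0320
hysteresis = max(diffs) = 1.4170

1.4170


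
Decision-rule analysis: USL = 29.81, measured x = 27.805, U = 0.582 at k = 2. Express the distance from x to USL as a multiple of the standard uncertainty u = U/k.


u = U / k = 0.582 / 2 = 0.291
margin = |USL - x| = |29.81 - 27.805| = 2.005
z = margin / u = 2.005 / 0.291
z = 6.8900

6.8900


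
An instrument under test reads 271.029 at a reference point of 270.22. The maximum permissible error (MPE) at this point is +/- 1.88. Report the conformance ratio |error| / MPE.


e = indication - reference = 271.029 - 270.22 = 0.8090
|e| = 0.8090
ratio = |e| / MPE = 0.8090 / 1.88
ratio = 0.4303

0.4303


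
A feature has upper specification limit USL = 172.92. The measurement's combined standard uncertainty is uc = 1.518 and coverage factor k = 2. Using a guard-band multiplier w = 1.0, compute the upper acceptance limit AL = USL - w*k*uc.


U = k * uc = 2 * 1.518 = 3.036
guard band g = w * U = 1.0 * 3.036 = 3.036
AL = USL - g = 172.92 - 3.036
AL = 169.8840

169.8840


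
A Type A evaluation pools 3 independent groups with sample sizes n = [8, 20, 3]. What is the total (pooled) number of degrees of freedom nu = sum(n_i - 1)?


nu = sum_i (n_i - 1)
nu = ((8 - 1) + (20 - 1) + (3 - 1))
nu = 7 + 19 + 2
nu = 28

28


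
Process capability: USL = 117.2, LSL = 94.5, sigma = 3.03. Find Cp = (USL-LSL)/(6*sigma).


Cp = (USL - LSL) / (6 * sigma)
= (117.2 - 94.5) / (6 * 3.03)
= 22.7000 / 18.1800
= 1.2486

1.2486


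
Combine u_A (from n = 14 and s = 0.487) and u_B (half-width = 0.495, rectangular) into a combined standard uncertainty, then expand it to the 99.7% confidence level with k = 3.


u_A = s / sqrt(n) = 0.487 / sqrt(14) = 0.13015622
u_B = half_width / sqrt(3) = 0.495 / sqrt(3) = 0.28578838
uc = sqrt(u_A^2 + u_B^2) = sqrt(0.13015622^2 + 0.28578838^2) = 0.31403127
U = k * uc = 3 * 0.31403127
U = 0.9421

0.9421


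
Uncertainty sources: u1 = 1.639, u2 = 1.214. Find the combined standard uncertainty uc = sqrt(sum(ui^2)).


uc = sqrt(1.639^2 + 1.214^2)
uc = sqrt(4.160117)
uc = 2.0396

2.0396


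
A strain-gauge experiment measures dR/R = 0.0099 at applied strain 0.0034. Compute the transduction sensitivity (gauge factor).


GF = (dR/R) / epsilon
= 0.0099 / 0.0034
= 2.9118

2.9118


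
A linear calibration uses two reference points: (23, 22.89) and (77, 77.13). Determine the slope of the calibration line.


slope = (y2 - y1) / (x2 - x1)
= (77.13 - 22.89) / (77 - 23)
= 54.2400 / 54
= 1.0044

1.0044


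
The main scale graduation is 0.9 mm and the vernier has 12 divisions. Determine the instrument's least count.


LC = MSD / n_div
= 0.9 / 12
= 0.0750

0.0750


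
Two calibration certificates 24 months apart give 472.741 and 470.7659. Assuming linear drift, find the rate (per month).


rate = (v2 - v1) / months
= (470.7659 - 472.741) / 24
= -1.9751 / 24
= -0.0823

-0.0823


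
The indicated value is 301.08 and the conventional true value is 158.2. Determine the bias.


Systematic error = measured - true
= 301.08 - 158.2
= 142.8800

142.8800


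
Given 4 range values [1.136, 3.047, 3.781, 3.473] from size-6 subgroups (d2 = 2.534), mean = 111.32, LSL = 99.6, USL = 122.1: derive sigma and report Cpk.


R_bar = (1.136 + 3.047 + 3.781 + 3.473) / 4 = 2.85925
sigma = R_bar / d2 = 2.85925 / 2.534 = 1.1283544
Cp = (USL - LSL)/(6*sigma) = (122.1 - 99.6)/(6*1.1283544) = 3.3234
Cpu = (122.1 - 111.32)/(3*1.1283544) = 3.1846
Cpl = (111.32 - 99.6)/(3*1.1283544) = 3.4623
Cpk = min(Cpu, Cpl) = 3.1846

3.1846


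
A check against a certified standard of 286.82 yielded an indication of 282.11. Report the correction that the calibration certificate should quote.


Correction = standard - reading
= 286.82 - 282.11
= 4.7100

4.7100


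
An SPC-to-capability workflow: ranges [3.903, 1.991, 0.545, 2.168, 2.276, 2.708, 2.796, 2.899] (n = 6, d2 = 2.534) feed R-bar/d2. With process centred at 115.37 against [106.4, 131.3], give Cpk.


R_bar = (3.903 + 1.991 + 0.545 + 2.168 + 2.276 + 2.708 + 2.796 + 2.899) / 8 = 2.41075
sigma = R_bar / d2 = 2.41075 / 2.534 = 0.95136148
Cp = (USL - LSL)/(6*sigma) = (131.3 - 106.4)/(6*0.95136148) = 4.3622
Cpu = (131.3 - 115.37)/(3*0.95136148) = 5.5815
Cpl = (115.37 - 106.4)/(3*0.95136148) = 3.1429
Cpk = min(Cpu, Cpl) = 3.1429

3.1429


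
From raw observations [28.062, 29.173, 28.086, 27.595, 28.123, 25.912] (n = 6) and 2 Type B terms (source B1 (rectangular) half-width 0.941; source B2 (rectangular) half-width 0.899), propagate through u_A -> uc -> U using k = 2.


mean = (28.062 + 29.173 + 28.086 + 27.595 + 28.123 + 25.912) / 6 = 27.82516667
s = sqrt(sum((x - mean)^2)/(n-1)) = 1.0716965
u_A = s / sqrt(n) = 1.0716965 / sqrt(6) = 0.43751826
u_B1 = 0.941 / sqrt(3) = 0.5432866
u_B2 = 0.899 / sqrt(3) = 0.51903789
uc = sqrt(0.43751826^2 + 0.5432866^2 + 0.51903789^2) = 0.86947276
U = k * uc = 2 * 0.86947276
U = 1.7389

1.7389


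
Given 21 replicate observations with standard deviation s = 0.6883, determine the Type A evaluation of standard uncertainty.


u_A = s / sqrt(n)
u_A = 0.6883 / sqrt(21)
u_A = 0.6883 / 4.5825757
u_A = 0.1502

0.1502


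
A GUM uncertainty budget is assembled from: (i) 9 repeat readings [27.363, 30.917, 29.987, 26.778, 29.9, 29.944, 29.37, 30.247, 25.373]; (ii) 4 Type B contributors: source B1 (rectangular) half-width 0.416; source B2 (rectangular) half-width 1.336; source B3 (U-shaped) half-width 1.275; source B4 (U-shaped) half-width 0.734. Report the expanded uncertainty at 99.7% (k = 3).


mean = (27.363 + 30.917 + 29.987 + 26.778 + 29.9 + 29.944 + 29.37 + 30.247 + 25.373) / 9 = 28.87544444
s = sqrt(sum((x - mean)^2)/(n-1)) = 1.8932333
u_A = s / sqrt(n) = 1.8932333 / sqrt(9) = 0.63107777
u_B1 = 0.416 / sqrt(3) = 0.24017771
u_B2 = 1.336 / sqrt(3) = 0.77133996
u_B3 = 1.275 / sqrt(2) = 0.90156115
u_B4 = 0.734 / sqrt(2) = 0.51901638
uc = sqrt(0.63107777^2 + 0.24017771^2 + 0.77133996^2 + 0.90156115^2 + 0.51901638^2) = 1.4605137
U = k * uc = 3 * 1.4605137
U = 4.3815

4.3815


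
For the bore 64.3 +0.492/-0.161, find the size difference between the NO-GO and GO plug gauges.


GO = nominal - lower_tol (smallest hole = maximum material condition)
GO = 64.3 - 0.161 = 64.139
NO-GO = nominal + upper_tol (largest hole = least material condition)
NO-GO = 64.3 + 0.492 = 64.792
spread = NO-GO - GO = 64.792 - 64.139 = 0.6530

0.6530


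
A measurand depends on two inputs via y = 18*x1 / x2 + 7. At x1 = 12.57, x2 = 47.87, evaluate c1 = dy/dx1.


y = 18*x1 / x2 + 7
dy/dx1 = 18/x2
Evaluate at x2 = 47.87: c1 = 18 / 47.87
c1 = 0.3760

0.3760


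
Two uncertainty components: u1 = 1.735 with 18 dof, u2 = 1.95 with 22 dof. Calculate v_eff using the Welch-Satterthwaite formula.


uc = sqrt(u1^2 + u2^2) = sqrt(1.735^2 + 1.95^2) = 2.6101197
v_eff = uc^4 / (u1^4/v1 + u2^4/v2)
= 2.6101197^4 / (1.735^4/18 + 1.95^4/22)
= 46.41322 / 1.1606417
v_eff = 39.9893

39.9893


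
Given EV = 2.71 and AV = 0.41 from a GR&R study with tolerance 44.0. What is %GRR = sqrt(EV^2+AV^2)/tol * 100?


GRR = sqrt(EV^2 + AV^2) = sqrt(2.71^2 + 0.41^2) = 2.7408393
%GRR = GRR / tol * 100 = 2.7408393 / 44.0 * 100
%GRR = 6.2292

6.2292


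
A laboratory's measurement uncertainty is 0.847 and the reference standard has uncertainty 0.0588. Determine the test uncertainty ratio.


TUR = u_lab / u_ref
= 0.847 / 0.0588
= 14.4048

14.4048


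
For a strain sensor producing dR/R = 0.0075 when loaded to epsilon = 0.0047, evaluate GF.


GF = (dR/R) / epsilon
= 0.0075 / 0.0047
= 1.5957

1.5957


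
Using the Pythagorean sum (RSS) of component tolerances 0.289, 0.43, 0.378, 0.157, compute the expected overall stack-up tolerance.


RSS = sqrt(0.289^2 + 0.43^2 + 0.378^2 + 0.157^2)
= sqrt(0.435954)
= 0.6603

0.6603


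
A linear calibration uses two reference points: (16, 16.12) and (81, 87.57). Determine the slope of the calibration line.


slope = (y2 - y1) / (x2 - x1)
= (87.57 - 16.12) / (81 - 16)
= 71.4500 / 65
= 1.0992

1.0992


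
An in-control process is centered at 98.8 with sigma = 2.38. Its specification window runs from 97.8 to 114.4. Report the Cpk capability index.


Cpu = (USL - mean) / (3*sigma) = (114.4 - 98.8) / (3*2.38) = 2.1849
Cpl = (mean - LSL) / (3*sigma) = (98.8 - 97.8) / (3*2.38) = 0.1401
Cpk = min(Cpu, Cpl) = 0.1401

0.1401


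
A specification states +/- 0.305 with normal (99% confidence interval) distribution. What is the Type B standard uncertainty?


u_B = half_width / 2.576
u_B = 0.305 / 2.576
u_B = 0.1184

0.1184


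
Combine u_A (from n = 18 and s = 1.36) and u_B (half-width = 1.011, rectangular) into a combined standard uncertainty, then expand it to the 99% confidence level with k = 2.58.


u_A = s / sqrt(n) = 1.36 / sqrt(18) = 0.32055507
u_B = half_width / sqrt(3) = 1.011 / sqrt(3) = 0.58370112
uc = sqrt(u_A^2 + u_B^2) = sqrt(0.32055507^2 + 0.58370112^2) = 0.66592984
U = k * uc = 2.58 * 0.66592984
U = 1.7181

1.7181


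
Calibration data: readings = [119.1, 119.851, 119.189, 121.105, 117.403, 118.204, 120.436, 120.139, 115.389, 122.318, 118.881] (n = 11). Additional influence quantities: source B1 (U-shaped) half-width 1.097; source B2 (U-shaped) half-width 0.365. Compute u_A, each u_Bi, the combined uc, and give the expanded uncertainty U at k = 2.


mean = (119.1 + 119.851 + 119.189 + 121.105 + 117.403 + 118.204 + 120.436 + 120.139 + 115.389 + 122.318 + 118.881) / 11 = 119.2740909
s = sqrt(sum((x - mean)^2)/(n-1)) = 1.8703104
u_A = s / sqrt(n) = 1.8703104 / sqrt(11) = 0.5639198
u_B1 = 1.097 / sqrt(2) = 0.77569614
u_B2 = 0.365 / sqrt(2) = 0.25809398
uc = sqrt(0.5639198^2 + 0.77569614^2 + 0.25809398^2) = 0.99313773
U = k * uc = 2 * 0.99313773
U = 1.9863

1.9863


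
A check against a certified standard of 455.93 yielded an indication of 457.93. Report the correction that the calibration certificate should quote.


Correction = standard - reading
= 455.93 - 457.93
= -2.0000

-2.0000


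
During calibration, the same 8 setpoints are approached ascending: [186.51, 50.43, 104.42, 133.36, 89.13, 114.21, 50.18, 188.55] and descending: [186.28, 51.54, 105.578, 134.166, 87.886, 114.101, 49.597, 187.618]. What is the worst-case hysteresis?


|186.51 - 186.28| = 0.2300
|50.43 - 51.54| = 1.1100
|104.42 - 105.578| = 1.1580
|133.36 - 134.166| = 0.8060
|89.13 - 87.886| = 1.2440
|114.21 - 114.101| = 0.1090
|50.18 - 49.597| = 0.5830
|188.55 - 187.618| = 0.9320
hysteresis = max(diffs) = 1.2440

1.2440


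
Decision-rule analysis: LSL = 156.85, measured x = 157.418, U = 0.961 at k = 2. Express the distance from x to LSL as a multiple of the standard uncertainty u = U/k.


u = U / k = 0.961 / 2 = 0.4805
margin = |LSL - x| = |156.85 - 157.418| = 0.568
z = margin / u = 0.568 / 0.4805
z = 1.1821

1.1821


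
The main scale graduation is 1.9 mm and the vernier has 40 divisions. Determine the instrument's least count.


LC = MSD / n_div
= 1.9 / 40
= 0.0475

0.0475


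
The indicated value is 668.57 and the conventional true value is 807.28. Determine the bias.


Systematic error = measured - true
= 668.57 - 807.28
= -138.7100

-138.7100


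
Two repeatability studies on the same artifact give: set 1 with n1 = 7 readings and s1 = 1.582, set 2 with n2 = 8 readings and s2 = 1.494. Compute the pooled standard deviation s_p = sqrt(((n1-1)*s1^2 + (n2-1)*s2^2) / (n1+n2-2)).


s_p = sqrt(((n1-1)*s1^2 + (n2-1)*s2^2) / (n1+n2-2))
numerator = (7-1)*1.582^2 + (8-1)*1.494^2 = 15.016344 + 15.624252 = 30.640596
denominator = 7 + 8 - 2 = 13
s_p^2 = 30.640596 / 13 = 2.3569689
s_p = sqrt(2.3569689) = 1.5352

1.5352


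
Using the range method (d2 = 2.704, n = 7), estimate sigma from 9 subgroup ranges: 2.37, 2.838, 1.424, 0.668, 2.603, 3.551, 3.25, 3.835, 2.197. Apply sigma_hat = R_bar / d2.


R_bar = (2.37 + 2.838 + 1.424 + 0.668 + 2.603 + 3.551 + 3.25 + 3.835 + 2.197) / 9
R_bar = 22.736 / 9 = 2.5262222
sigma_hat = R_bar / d2 = 2.5262222 / 2.704 = 0.9343

0.9343


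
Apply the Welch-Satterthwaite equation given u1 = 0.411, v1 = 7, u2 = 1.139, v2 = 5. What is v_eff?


uc = sqrt(u1^2 + u2^2) = sqrt(0.411^2 + 1.139^2) = 1.2108848
v_eff = uc^4 / (u1^4/v1 + u2^4/v2)
= 1.2108848^4 / (0.411^4/7 + 1.139^4/5)
= 2.1498656 / 0.34068468
v_eff = 6.3104

6.3104


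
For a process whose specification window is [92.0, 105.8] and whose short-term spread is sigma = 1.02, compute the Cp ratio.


Cp = (USL - LSL) / (6 * sigma)
= (105.8 - 92.0) / (6 * 1.02)
= 13.8000 / 6.1200
= 2.2549

2.2549


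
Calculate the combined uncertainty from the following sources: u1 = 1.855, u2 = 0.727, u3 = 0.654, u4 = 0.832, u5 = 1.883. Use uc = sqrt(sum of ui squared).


uc = sqrt(1.855^2 + 0.727^2 + 0.654^2 + 0.832^2 + 1.883^2)
uc = sqrt(8.635183)
uc = 2.9386

2.9386


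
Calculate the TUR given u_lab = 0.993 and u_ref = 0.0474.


TUR = u_lab / u_ref
= 0.993 / 0.0474
= 20.9494

20.9494


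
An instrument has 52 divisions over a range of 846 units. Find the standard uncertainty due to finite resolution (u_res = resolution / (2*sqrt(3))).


resolution = range / divisions
resolution = 846 / 52 = 16.269231
u_res = resolution / (2*sqrt(3))
u_res = 16.269231 / 3.4641016
u_res = 4.6965

4.6965


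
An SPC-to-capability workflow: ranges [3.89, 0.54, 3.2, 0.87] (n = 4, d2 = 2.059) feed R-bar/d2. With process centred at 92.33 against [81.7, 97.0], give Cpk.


R_bar = (3.89 + 0.54 + 3.2 + 0.87) / 4 = 2.125
sigma = R_bar / d2 = 2.125 / 2.059 = 1.0320544
Cp = (USL - LSL)/(6*sigma) = (97.0 - 81.7)/(6*1.0320544) = 2.4708
Cpu = (97.0 - 92.33)/(3*1.0320544) = 1.5083
Cpl = (92.33 - 81.7)/(3*1.0320544) = 3.4333
Cpk = min(Cpu, Cpl) = 1.5083

1.5083


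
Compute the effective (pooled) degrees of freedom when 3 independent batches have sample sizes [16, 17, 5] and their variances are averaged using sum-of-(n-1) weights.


nu = sum_i (n_i - 1)
nu = ((16 - 1) + (17 - 1) + (5 - 1))
nu = 15 + 16 + 4
nu = 35

35


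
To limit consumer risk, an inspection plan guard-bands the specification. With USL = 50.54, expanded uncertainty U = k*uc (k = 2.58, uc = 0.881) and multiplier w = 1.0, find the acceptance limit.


U = k * uc = 2.58 * 0.881 = 2.27298
guard band g = w * U = 1.0 * 2.27298 = 2.27298
AL = USL - g = 50.54 - 2.27298
AL = 48.2670

48.2670


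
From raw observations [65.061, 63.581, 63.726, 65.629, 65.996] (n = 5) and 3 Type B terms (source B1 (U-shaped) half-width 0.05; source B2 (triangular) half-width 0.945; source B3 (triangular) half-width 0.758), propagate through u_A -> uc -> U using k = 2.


mean = (65.061 + 63.581 + 63.726 + 65.629 + 65.996) / 5 = 64.7986
s = sqrt(sum((x - mean)^2)/(n-1)) = 1.0983175
u_A = s / sqrt(n) = 1.0983175 / sqrt(5) = 0.49118252
u_B1 = 0.05 / sqrt(2) = 0.035355339
u_B2 = 0.945 / sqrt(6) = 0.38579463
u_B3 = 0.758 / sqrt(6) = 0.3094522
uc = sqrt(0.49118252^2 + 0.035355339^2 + 0.38579463^2 + 0.3094522^2) = 0.69793154
U = k * uc = 2 * 0.69793154
U = 1.3959

1.3959


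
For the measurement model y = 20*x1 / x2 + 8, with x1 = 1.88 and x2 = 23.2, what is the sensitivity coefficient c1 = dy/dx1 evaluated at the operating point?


y = 20*x1 / x2 + 8
dy/dx1 = 20/x2
Evaluate at x2 = 23.2: c1 = 20 / 23.2
c1 = 0.8621

0.8621


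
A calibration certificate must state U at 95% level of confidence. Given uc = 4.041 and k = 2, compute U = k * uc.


U = k * uc
U = 2 * 4.041
U = 8.0820

8.0820


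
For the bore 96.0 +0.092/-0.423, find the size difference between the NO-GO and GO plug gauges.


GO = nominal - lower_tol (smallest hole = maximum material condition)
GO = 96.0 - 0.423 = 95.577
NO-GO = nominal + upper_tol (largest hole = least material condition)
NO-GO = 96.0 + 0.092 = 96.092
spread = NO-GO - GO = 96.092 - 95.577 = 0.5150

0.5150
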